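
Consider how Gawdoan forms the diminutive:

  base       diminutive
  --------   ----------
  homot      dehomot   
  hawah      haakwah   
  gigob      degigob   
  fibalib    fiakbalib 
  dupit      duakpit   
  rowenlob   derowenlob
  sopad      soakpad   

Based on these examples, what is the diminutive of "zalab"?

zaaklab

homot and dupit both end in -t yet inflect differently (dehomot, duakpit), so the final letter is not what conditions the rule; the last vowel is.
"zalab" has last vowel 'a'. The stems whose last vowel is 'a' (hawah → haakwah, sopad → soakpad) insert -ak- after the first vowel.
The other pattern: stems whose last vowel is 'o' add the prefix de-.
So zalab → zaaklab.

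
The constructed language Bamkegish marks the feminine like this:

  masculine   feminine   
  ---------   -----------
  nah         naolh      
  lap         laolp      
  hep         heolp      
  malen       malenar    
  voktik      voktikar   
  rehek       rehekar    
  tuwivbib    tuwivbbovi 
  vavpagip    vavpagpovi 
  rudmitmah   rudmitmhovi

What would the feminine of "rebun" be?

"rebun" has 2 vowels. The stems with 2 vowels (malen → malenar, voktik → voktikar, rehek → rehekar) add -ar.
The other patterns: stems with 1 vowel insert -ol- after the first vowel; stems with 3 vowels delete the last vowel and add -ovi.
So rebun → rebunar.

rebunar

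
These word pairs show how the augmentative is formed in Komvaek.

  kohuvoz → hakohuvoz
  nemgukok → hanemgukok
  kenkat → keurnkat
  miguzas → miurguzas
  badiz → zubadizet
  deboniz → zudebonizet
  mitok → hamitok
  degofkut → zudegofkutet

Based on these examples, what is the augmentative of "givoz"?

hagivoz

"givoz" has last vowel 'o'. The stems whose last vowel is 'o' (kohuvoz → hakohuvoz, mitok → hamitok, nemgukok → hanemgukok) add the prefix ha-.
The other patterns: stems whose last vowel is 'i' or 'u' add zu- … -et around the stem; stems whose last vowel is 'a' insert -ur- after the first vowel.
So givoz → hagivoz.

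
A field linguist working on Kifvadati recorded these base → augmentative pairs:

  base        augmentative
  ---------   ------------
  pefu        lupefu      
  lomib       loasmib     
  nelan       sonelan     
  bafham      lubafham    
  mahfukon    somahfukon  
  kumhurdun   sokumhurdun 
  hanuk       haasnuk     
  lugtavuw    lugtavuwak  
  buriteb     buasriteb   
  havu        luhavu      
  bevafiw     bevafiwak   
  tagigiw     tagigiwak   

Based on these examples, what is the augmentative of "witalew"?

havu and lugtavuw both have last vowel 'u' yet inflect differently (luhavu, lugtavuwak), so the last vowel is not what conditions the rule; the final letter is.
"witalew" ends in -w. The stems ending in -w (lugtavuw → lugtavuwak, bevafiw → bevafiwak, tagigiw → tagigiwak) add -ak.
So witalew → witalewak.

witalewak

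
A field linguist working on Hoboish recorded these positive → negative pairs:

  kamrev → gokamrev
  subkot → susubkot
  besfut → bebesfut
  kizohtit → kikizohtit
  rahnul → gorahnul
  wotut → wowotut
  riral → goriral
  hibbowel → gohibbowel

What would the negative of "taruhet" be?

tataruhet

"taruhet" ends in -t. The stems ending in -t (wotut → wowotut, kizohtit → kikizohtit, besfut → bebesfut) repeat the first consonant+vowel as a prefix.
The other pattern: stems ending in -l or -v add the prefix go-.
So taruhet → tataruhet.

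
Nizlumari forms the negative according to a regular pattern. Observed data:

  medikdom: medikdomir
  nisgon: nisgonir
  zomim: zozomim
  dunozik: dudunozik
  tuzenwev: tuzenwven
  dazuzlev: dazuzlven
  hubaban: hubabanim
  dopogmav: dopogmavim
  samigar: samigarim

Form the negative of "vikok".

medikdom and zomim both end in -m yet inflect differently (medikdomir, zozomim), so the final letter is not what conditions the rule; the last vowel is.
"vikok" has last vowel 'o'. The stems whose last vowel is 'o' (medikdom → medikdomir, nisgon → nisgonir) add -ir.
The other patterns: stems whose last vowel is 'i' repeat the first consonant+vowel as a prefix; stems whose last vowel is 'e' delete the last vowel and add -en; stems whose last vowel is 'a' add -im.
So vikok → vikokir.

vikokir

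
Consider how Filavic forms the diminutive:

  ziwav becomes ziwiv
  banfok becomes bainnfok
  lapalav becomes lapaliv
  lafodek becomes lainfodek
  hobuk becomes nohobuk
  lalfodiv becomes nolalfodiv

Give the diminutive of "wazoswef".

wainzoswef

"wazoswef" has last vowel 'e'. The one such stem in the data (lafodek → lainfodek) inserts -in- after the first vowel (as does banfok), so the same rule applies.
The other patterns: stems whose last vowel is 'i' or 'u' add the prefix no-; stems whose last vowel is 'a' change the last vowel to 'i'.
So wazoswef → wainzoswef.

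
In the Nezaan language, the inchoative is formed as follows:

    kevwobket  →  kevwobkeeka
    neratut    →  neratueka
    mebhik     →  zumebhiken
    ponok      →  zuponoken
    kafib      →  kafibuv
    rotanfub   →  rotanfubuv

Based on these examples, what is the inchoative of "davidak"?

zudavidaken

mebhik and kafib both have last vowel 'i' yet inflect differently (zumebhiken, kafibuv), so the last vowel is not what conditions the rule; the final letter is.
"davidak" ends in -k. The stems ending in -k (mebhik → zumebhiken, ponok → zuponoken) add zu- … -en around the stem.
So davidak → zudavidaken.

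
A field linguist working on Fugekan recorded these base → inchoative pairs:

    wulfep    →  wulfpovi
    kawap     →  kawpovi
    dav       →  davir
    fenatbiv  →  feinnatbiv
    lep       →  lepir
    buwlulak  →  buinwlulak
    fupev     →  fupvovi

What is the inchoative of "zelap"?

"zelap" has 2 vowels. The stems with 2 vowels (wulfep → wulfpovi, fupev → fupvovi, kawap → kawpovi) delete the last vowel and add -ovi.
The other patterns: stems with 1 vowel add -ir; stems with 3 vowels insert -in- after the first vowel.
So zelap → zelpovi.

zelpovi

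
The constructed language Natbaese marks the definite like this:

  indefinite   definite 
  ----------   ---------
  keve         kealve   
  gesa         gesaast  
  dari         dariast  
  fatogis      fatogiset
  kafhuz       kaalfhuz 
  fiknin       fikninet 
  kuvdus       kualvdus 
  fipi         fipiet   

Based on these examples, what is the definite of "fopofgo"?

fopofgoet

kuvdus and fatogis both end in -s yet inflect differently (kualvdus, fatogiset), so the final letter is not what conditions the rule; the first letter is.
"fopofgo" begins with f-. The stems beginning with f- (fatogis → fatogiset, fipi → fipiet, fiknin → fikninet) add -et.
So fopofgo → fopofgoet.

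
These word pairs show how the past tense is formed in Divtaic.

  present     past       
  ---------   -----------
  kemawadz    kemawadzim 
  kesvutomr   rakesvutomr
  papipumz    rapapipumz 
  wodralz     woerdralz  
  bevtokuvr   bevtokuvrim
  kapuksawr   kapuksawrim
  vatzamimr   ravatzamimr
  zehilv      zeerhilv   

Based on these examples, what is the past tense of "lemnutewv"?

papipumz and wodralz both end in -z yet inflect differently (rapapipumz, woerdralz), so the final letter is not what conditions the rule; the second-to-last letter is.
"lemnutewv" has second-to-last letter 'w'. The one such stem in the data (kapuksawr → kapuksawrim) adds -im, so the same rule applies.
The other patterns: stems whose second-to-last letter is 'm' add the prefix ra-; stems whose second-to-last letter is 'l' insert -er- after the first vowel.
So lemnutewv → lemnutewvim.

lemnutewvim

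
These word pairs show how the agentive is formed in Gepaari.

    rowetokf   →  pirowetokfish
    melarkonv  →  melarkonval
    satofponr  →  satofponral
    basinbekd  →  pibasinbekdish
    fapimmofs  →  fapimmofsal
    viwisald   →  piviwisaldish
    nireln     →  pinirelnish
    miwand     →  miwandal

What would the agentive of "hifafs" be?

"hifafs" has second-to-last letter 'f'. The one such stem in the data (fapimmofs → fapimmofsal) adds -al, so the same rule applies.
The other pattern: stems whose second-to-last letter is 'k' or 'l' add pi- … -ish around the stem.
So hifafs → hifafsal.

hifafsal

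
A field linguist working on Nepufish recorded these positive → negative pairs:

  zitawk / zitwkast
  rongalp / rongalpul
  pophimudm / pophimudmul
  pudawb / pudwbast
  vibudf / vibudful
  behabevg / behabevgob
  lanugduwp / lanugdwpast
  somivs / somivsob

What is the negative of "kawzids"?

kawzidsul

"kawzids" has second-to-last letter 'd'. The stems whose second-to-last letter is 'd' (pophimudm → pophimudmul, vibudf → vibudful) add -ul.
The other patterns: stems whose second-to-last letter is 'w' delete the last vowel and add -ast; stems whose second-to-last letter is 'v' add -ob.
So kawzids → kawzidsul.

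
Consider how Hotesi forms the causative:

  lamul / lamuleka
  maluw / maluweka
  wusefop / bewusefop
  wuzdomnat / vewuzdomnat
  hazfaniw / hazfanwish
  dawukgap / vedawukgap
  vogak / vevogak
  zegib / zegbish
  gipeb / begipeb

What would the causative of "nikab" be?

maluw and hazfaniw both end in -w yet inflect differently (maluweka, hazfanwish), so the final letter is not what conditions the rule; the last vowel is.
"nikab" has last vowel 'a'. The stems whose last vowel is 'a' (wuzdomnat → vewuzdomnat, vogak → vevogak, dawukgap → vedawukgap) add the prefix ve-.
So nikab → venikab.

venikab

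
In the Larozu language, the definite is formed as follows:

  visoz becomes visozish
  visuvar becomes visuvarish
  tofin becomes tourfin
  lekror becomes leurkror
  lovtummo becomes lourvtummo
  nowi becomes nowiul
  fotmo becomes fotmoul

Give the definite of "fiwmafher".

visuvar and lekror both end in -r yet inflect differently (visuvarish, leurkror), so the final letter is not what conditions the rule; the first letter is.
"fiwmafher" begins with f-. The one such stem in the data (fotmo → fotmoul) adds -ul, so the same rule applies.
So fiwmafher → fiwmafherul.

fiwmafherul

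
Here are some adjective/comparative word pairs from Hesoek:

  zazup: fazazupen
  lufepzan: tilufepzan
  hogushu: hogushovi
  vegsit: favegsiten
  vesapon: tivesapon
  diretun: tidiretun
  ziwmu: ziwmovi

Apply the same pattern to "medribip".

famedribipen

hogushu and diretun both have last vowel 'u' yet inflect differently (hogushovi, tidiretun), so the last vowel is not what conditions the rule; the final letter is.
"medribip" ends in -p. The one such stem in the data (zazup → fazazupen) adds fa- … -en around the stem, so the same rule applies.
The other patterns: stems ending in -u drop the final letter and add -ovi; stems ending in -n add the prefix ti-.
So medribip → famedribipen.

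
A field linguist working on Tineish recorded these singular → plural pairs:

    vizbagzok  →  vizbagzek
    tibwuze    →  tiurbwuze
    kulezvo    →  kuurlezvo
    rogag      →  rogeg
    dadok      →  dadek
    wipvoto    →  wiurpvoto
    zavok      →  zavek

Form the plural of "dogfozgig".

wipvoto and dadok both have last vowel 'o' yet inflect differently (wiurpvoto, dadek), so the last vowel is not what conditions the rule; whether the stem ends in a vowel or a consonant is.
"dogfozgig" ends in a consonant. The stems ending in a consonant (rogag → rogeg, dadok → dadek, vizbagzok → vizbagzek) change the last vowel to 'e'.
So dogfozgig → dogfozgeg.

dogfozgeg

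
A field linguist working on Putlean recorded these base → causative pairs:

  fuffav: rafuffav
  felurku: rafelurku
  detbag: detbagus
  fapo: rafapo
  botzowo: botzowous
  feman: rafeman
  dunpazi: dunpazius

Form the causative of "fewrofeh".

fapo and botzowo both end in -o yet inflect differently (rafapo, botzowous), so the final letter is not what conditions the rule; the first letter is.
"fewrofeh" begins with f-. The stems beginning with f- (feman → rafeman, fuffav → rafuffav, felurku → rafelurku) add the prefix ra-.
So fewrofeh → rafewrofeh.

rafewrofeh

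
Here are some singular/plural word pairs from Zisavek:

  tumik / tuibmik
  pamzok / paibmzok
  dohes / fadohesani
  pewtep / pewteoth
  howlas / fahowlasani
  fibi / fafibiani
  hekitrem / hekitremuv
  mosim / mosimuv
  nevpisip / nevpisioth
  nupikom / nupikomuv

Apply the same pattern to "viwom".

viwomuv

nevpisip and tumik both have last vowel 'i' yet inflect differently (nevpisioth, tuibmik), so the last vowel is not what conditions the rule; the final letter is.
"viwom" ends in -m. The stems ending in -m (hekitrem → hekitremuv, mosim → mosimuv, nupikom → nupikomuv) add -uv.
So viwom → viwomuv.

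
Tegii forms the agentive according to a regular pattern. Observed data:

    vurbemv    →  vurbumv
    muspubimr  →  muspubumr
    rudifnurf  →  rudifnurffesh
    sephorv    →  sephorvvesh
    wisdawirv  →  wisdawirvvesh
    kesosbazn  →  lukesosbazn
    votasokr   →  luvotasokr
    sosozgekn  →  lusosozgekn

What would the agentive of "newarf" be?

newarffesh

vurbemv and sephorv both end in -v yet inflect differently (vurbumv, sephorvvesh), so the final letter is not what conditions the rule; the second-to-last letter is.
"newarf" has second-to-last letter 'r'. The stems whose second-to-last letter is 'r' (rudifnurf → rudifnurffesh, sephorv → sephorvvesh, wisdawirv → wisdawirvvesh) double the final consonant and add -esh.
The other patterns: stems whose second-to-last letter is 'm' change the last vowel to 'u'; stems whose second-to-last letter is 'k' or 'z' add the prefix lu-.
So newarf → newarffesh.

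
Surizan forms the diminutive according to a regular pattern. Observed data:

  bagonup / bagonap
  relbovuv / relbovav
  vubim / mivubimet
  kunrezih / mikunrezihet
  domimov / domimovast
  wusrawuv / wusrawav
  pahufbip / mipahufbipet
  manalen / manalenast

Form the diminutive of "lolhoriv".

bagonup and pahufbip both end in -p yet inflect differently (bagonap, mipahufbipet), so the final letter is not what conditions the rule; the last vowel is.
"lolhoriv" has last vowel 'i'. The stems whose last vowel is 'i' (kunrezih → mikunrezihet, pahufbip → mipahufbipet, vubim → mivubimet) add mi- … -et around the stem.
So lolhoriv → milolhorivet.

milolhorivet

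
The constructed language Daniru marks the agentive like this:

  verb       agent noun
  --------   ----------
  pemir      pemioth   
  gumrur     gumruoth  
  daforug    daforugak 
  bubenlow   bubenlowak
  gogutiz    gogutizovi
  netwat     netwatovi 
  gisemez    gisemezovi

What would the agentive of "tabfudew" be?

tabfudewak

daforug and gumrur both have last vowel 'u' yet inflect differently (daforugak, gumruoth), so the last vowel is not what conditions the rule; the final letter is.
"tabfudew" ends in -w. The one such stem in the data (bubenlow → bubenlowak) adds -ak, so the same rule applies.
The other patterns: stems ending in -r drop the final letter and add -oth; stems ending in -t or -z add -ovi.
So tabfudew → tabfudewak.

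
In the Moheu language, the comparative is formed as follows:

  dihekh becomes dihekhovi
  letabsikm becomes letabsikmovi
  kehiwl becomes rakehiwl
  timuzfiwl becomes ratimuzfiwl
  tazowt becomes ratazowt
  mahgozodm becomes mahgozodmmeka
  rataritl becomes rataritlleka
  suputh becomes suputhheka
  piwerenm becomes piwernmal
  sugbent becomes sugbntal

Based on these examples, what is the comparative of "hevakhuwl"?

letabsikm and mahgozodm both end in -m yet inflect differently (letabsikmovi, mahgozodmmeka), so the final letter is not what conditions the rule; the second-to-last letter is.
"hevakhuwl" has second-to-last letter 'w'. The stems whose second-to-last letter is 'w' (kehiwl → rakehiwl, timuzfiwl → ratimuzfiwl, tazowt → ratazowt) add the prefix ra-.
The other patterns: stems whose second-to-last letter is 'k' add -ovi; stems whose second-to-last letter is 'd' or 't' double the final consonant and add -eka; stems whose second-to-last letter is 'n' delete the last vowel and add -al.
So hevakhuwl → rahevakhuwl.

rahevakhuwl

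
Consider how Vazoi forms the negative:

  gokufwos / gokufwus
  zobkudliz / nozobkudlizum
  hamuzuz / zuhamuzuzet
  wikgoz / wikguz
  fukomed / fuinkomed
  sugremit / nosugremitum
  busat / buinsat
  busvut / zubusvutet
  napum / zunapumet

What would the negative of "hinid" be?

busat and busvut both end in -t yet inflect differently (buinsat, zubusvutet), so the final letter is not what conditions the rule; the last vowel is.
"hinid" has last vowel 'i'. The stems whose last vowel is 'i' (zobkudliz → nozobkudlizum, sugremit → nosugremitum) add no- … -um around the stem.
The other patterns: stems whose last vowel is 'a' or 'e' insert -in- after the first vowel; stems whose last vowel is 'o' change the last vowel to 'u'; stems whose last vowel is 'u' add zu- … -et around the stem.
So hinid → nohinidum.

nohinidum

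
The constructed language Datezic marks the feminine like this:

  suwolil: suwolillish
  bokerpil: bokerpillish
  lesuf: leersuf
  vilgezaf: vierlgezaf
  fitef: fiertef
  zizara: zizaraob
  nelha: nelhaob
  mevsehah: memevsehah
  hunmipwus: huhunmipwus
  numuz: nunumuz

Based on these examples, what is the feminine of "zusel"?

zusellish

"zusel" ends in -l. The stems ending in -l (suwolil → suwolillish, bokerpil → bokerpillish) double the final consonant and add -ish.
The other patterns: stems ending in -f insert -er- after the first vowel; stems ending in -a add -ob; stems ending in -h, -s or -z repeat the first consonant+vowel as a prefix.
So zusel → zusellish.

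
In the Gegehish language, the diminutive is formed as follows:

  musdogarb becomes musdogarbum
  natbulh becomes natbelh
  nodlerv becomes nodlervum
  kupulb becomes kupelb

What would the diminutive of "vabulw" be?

vabelw

kupulb and musdogarb both end in -b yet inflect differently (kupelb, musdogarbum), so the final letter is not what conditions the rule; the second-to-last letter is.
"vabulw" has second-to-last letter 'l'. The stems whose second-to-last letter is 'l' (kupulb → kupelb, natbulh → natbelh) change the last vowel to 'e'.
So vabulw → vabelw.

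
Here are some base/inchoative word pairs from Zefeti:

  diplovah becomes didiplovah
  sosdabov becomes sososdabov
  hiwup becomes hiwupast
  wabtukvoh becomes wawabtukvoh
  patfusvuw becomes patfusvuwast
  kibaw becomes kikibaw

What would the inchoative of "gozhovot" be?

patfusvuw and kibaw both end in -w yet inflect differently (patfusvuwast, kikibaw), so the final letter is not what conditions the rule; the last vowel is.
"gozhovot" has last vowel 'o'. The stems whose last vowel is 'o' (wabtukvoh → wawabtukvoh, sosdabov → sososdabov) repeat the first consonant+vowel as a prefix.
The other pattern: stems whose last vowel is 'u' add -ast.
So gozhovot → gogozhovot.

gogozhovot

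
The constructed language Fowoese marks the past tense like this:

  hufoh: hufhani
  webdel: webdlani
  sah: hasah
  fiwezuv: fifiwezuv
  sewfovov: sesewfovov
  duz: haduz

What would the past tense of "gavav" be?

gavvani

sah and hufoh both end in -h yet inflect differently (hasah, hufhani), so the final letter is not what conditions the rule; the number of vowels is.
"gavav" has 2 vowels. The stems with 2 vowels (webdel → webdlani, hufoh → hufhani) delete the last vowel and add -ani.
So gavav → gavvani.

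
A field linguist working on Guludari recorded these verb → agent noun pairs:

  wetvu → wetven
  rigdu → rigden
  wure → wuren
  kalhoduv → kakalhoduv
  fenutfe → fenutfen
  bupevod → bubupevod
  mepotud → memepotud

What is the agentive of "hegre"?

hegren

kalhoduv and wetvu both have last vowel 'u' yet inflect differently (kakalhoduv, wetven), so the last vowel is not what conditions the rule; whether the stem ends in a vowel or a consonant is.
"hegre" ends in a vowel. The stems ending in a vowel (wetvu → wetven, wure → wuren, fenutfe → fenutfen) drop the final letter and add -en.
The other pattern: stems ending in a consonant repeat the first consonant+vowel as a prefix.
So hegre → hegren.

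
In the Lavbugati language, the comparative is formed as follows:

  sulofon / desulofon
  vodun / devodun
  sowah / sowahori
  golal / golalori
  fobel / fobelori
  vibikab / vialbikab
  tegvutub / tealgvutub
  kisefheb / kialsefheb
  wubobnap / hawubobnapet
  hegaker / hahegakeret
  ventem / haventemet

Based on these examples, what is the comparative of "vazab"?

"vazab" ends in -b. The stems ending in -b (vibikab → vialbikab, tegvutub → tealgvutub, kisefheb → kialsefheb) insert -al- after the first vowel.
So vazab → vaalzab.

vaalzab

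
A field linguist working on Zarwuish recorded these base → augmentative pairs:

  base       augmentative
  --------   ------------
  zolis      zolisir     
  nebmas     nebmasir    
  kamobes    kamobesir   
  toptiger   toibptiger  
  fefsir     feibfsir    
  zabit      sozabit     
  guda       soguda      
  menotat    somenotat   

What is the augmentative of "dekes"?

dekesir

kamobes and toptiger both have last vowel 'e' yet inflect differently (kamobesir, toibptiger), so the last vowel is not what conditions the rule; the final letter is.
"dekes" ends in -s. The stems ending in -s (zolis → zolisir, nebmas → nebmasir, kamobes → kamobesir) add -ir.
So dekes → dekesir.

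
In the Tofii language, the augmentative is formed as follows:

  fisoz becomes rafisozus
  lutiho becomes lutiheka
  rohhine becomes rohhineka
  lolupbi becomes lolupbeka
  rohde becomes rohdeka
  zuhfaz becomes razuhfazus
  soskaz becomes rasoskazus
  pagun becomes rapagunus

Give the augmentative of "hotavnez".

rahotavnezus

fisoz and lutiho both have last vowel 'o' yet inflect differently (rafisozus, lutiheka), so the last vowel is not what conditions the rule; whether the stem ends in a vowel or a consonant is.
"hotavnez" ends in a consonant. The stems ending in a consonant (zuhfaz → razuhfazus, soskaz → rasoskazus, pagun → rapagunus) add ra- … -us around the stem.
The other pattern: stems ending in a vowel drop the final letter and add -eka.
So hotavnez → rahotavnezus.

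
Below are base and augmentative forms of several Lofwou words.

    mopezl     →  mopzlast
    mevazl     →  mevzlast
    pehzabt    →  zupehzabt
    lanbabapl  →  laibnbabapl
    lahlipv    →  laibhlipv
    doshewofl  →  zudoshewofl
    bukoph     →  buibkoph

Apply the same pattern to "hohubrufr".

zuhohubrufr

lanbabapl and mevazl both end in -l yet inflect differently (laibnbabapl, mevzlast), so the final letter is not what conditions the rule; the second-to-last letter is.
"hohubrufr" has second-to-last letter 'f'. The one such stem in the data (doshewofl → zudoshewofl) adds the prefix zu-, so the same rule applies.
The other patterns: stems whose second-to-last letter is 'p' insert -ib- after the first vowel; stems whose second-to-last letter is 'z' delete the last vowel and add -ast.
So hohubrufr → zuhohubrufr.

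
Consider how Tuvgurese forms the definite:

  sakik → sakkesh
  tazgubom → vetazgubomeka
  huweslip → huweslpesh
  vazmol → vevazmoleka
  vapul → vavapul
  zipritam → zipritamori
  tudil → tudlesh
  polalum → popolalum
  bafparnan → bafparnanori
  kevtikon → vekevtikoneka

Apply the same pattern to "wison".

vewisoneka

tudil and vapul both end in -l yet inflect differently (tudlesh, vavapul), so the final letter is not what conditions the rule; the last vowel is.
"wison" has last vowel 'o'. The stems whose last vowel is 'o' (tazgubom → vetazgubomeka, vazmol → vevazmoleka, kevtikon → vekevtikoneka) add ve- … -eka around the stem.
So wison → vewisoneka.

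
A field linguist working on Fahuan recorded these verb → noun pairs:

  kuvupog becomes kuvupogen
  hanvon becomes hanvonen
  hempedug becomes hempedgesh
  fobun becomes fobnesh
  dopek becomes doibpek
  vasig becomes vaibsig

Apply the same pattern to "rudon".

rudonen

kuvupog and hempedug both end in -g yet inflect differently (kuvupogen, hempedgesh), so the final letter is not what conditions the rule; the last vowel is.
"rudon" has last vowel 'o'. The stems whose last vowel is 'o' (kuvupog → kuvupogen, hanvon → hanvonen) add -en.
So rudon → rudonen.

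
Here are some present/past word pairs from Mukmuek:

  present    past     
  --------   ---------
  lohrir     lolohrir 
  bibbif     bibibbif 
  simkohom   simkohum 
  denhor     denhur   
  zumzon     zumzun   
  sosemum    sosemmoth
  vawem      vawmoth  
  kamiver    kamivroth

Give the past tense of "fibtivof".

"fibtivof" has last vowel 'o'. The stems whose last vowel is 'o' (simkohom → simkohum, denhor → denhur, zumzon → zumzun) change the last vowel to 'u'.
So fibtivof → fibtivuf.

fibtivuf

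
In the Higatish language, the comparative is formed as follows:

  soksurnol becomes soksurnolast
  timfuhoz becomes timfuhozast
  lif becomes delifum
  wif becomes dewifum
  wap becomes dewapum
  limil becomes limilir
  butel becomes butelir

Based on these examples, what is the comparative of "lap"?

butel and soksurnol both end in -l yet inflect differently (butelir, soksurnolast), so the final letter is not what conditions the rule; the number of vowels is.
"lap" has 1 vowel. The stems with 1 vowel (wap → dewapum, wif → dewifum, lif → delifum) add de- … -um around the stem.
So lap → delapum.

delapum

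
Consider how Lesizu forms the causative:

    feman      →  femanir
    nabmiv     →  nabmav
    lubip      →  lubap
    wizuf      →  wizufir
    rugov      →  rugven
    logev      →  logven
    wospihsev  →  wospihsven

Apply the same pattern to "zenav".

"zenav" has last vowel 'a'. The one such stem in the data (feman → femanir) adds -ir, so the same rule applies.
The other patterns: stems whose last vowel is 'i' change the last vowel to 'a'; stems whose last vowel is 'e' or 'o' delete the last vowel and add -en.
So zenav → zenavir.

zenavir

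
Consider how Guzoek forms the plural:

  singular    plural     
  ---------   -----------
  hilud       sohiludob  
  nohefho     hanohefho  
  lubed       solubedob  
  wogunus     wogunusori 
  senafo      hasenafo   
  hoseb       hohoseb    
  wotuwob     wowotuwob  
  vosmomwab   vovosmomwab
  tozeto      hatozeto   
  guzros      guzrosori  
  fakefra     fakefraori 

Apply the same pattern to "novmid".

sonovmidob

"novmid" ends in -d. The stems ending in -d (lubed → solubedob, hilud → sohiludob) add so- … -ob around the stem.
So novmid → sonovmidob.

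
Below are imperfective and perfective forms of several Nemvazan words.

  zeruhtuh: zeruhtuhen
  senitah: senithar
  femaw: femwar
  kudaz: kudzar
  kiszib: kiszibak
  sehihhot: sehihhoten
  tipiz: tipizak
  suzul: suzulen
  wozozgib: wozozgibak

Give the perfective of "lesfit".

lesfitak

tipiz and kudaz both end in -z yet inflect differently (tipizak, kudzar), so the final letter is not what conditions the rule; the last vowel is.
"lesfit" has last vowel 'i'. The stems whose last vowel is 'i' (wozozgib → wozozgibak, tipiz → tipizak, kiszib → kiszibak) add -ak.
The other patterns: stems whose last vowel is 'a' delete the last vowel and add -ar; stems whose last vowel is 'o' or 'u' add -en.
So lesfit → lesfitak.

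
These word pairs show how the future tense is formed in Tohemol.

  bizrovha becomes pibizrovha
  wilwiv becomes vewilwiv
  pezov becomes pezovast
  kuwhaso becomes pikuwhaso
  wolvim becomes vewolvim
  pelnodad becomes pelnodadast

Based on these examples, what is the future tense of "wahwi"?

vewahwi

"wahwi" begins with w-. The stems beginning with w- (wolvim → vewolvim, wilwiv → vewilwiv) add the prefix ve-.
The other patterns: stems beginning with p- add -ast; stems beginning with b- or k- add the prefix pi-.
So wahwi → vewahwi.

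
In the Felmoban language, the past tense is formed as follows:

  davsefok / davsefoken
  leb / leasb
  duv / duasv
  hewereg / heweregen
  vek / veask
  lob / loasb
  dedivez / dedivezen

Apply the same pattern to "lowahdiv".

davsefok and vek both end in -k yet inflect differently (davsefoken, veask), so the final letter is not what conditions the rule; the number of vowels is.
"lowahdiv" has 3 vowels. The stems with 3 vowels (davsefok → davsefoken, dedivez → dedivezen, hewereg → heweregen) add -en.
The other pattern: stems with 1 vowel insert -as- after the first vowel.
So lowahdiv → lowahdiven.

lowahdiven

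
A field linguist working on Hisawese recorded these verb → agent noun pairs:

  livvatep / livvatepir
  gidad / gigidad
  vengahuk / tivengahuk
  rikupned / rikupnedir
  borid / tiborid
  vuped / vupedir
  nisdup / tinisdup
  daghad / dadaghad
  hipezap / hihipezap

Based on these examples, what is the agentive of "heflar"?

heheflar

hipezap and livvatep both end in -p yet inflect differently (hihipezap, livvatepir), so the final letter is not what conditions the rule; the last vowel is.
"heflar" has last vowel 'a'. The stems whose last vowel is 'a' (gidad → gigidad, hipezap → hihipezap, daghad → dadaghad) repeat the first consonant+vowel as a prefix.
So heflar → heheflar.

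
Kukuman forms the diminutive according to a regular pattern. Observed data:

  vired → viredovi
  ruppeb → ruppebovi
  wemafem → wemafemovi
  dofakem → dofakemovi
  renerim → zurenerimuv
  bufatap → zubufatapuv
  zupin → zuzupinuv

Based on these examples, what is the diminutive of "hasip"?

zuhasipuv

wemafem and renerim both end in -m yet inflect differently (wemafemovi, zurenerimuv), so the final letter is not what conditions the rule; the last vowel is.
"hasip" has last vowel 'i'. The stems whose last vowel is 'i' (renerim → zurenerimuv, zupin → zuzupinuv) add zu- … -uv around the stem.
So hasip → zuhasipuv.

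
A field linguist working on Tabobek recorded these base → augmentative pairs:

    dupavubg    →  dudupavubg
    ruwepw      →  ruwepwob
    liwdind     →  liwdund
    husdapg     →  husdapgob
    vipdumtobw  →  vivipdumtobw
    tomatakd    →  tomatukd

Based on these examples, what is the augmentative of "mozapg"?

dupavubg and husdapg both end in -g yet inflect differently (dudupavubg, husdapgob), so the final letter is not what conditions the rule; the second-to-last letter is.
"mozapg" has second-to-last letter 'p'. The stems whose second-to-last letter is 'p' (husdapg → husdapgob, ruwepw → ruwepwob) add -ob.
The other patterns: stems whose second-to-last letter is 'b' repeat the first consonant+vowel as a prefix; stems whose second-to-last letter is 'k' or 'n' change the last vowel to 'u'.
So mozapg → mozapgob.

mozapgob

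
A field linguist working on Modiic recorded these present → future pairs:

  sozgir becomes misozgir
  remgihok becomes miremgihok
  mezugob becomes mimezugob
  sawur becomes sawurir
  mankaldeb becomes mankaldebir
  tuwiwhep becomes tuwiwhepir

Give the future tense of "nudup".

sozgir and sawur both end in -r yet inflect differently (misozgir, sawurir), so the final letter is not what conditions the rule; the last vowel is.
"nudup" has last vowel 'u'. The one such stem in the data (sawur → sawurir) adds -ir, so the same rule applies.
So nudup → nudupir.

nudupir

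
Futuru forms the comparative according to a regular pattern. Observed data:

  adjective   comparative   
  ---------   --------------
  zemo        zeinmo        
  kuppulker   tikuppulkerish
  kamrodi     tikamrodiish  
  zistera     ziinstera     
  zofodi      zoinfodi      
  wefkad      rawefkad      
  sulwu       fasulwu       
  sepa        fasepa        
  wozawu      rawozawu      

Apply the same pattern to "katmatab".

zistera and sepa both end in -a yet inflect differently (ziinstera, fasepa), so the final letter is not what conditions the rule; the first letter is.
"katmatab" begins with k-. The stems beginning with k- (kuppulker → tikuppulkerish, kamrodi → tikamrodiish) add ti- … -ish around the stem.
So katmatab → tikatmatabish.

tikatmatabish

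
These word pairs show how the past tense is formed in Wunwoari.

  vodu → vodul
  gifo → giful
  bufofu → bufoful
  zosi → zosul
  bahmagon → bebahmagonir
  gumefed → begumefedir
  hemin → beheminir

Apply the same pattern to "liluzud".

beliluzudir

gifo and bahmagon both have last vowel 'o' yet inflect differently (giful, bebahmagonir), so the last vowel is not what conditions the rule; whether the stem ends in a vowel or a consonant is.
"liluzud" ends in a consonant. The stems ending in a consonant (bahmagon → bebahmagonir, gumefed → begumefedir, hemin → beheminir) add be- … -ir around the stem.
The other pattern: stems ending in a vowel drop the final letter and add -ul.
So liluzud → beliluzudir.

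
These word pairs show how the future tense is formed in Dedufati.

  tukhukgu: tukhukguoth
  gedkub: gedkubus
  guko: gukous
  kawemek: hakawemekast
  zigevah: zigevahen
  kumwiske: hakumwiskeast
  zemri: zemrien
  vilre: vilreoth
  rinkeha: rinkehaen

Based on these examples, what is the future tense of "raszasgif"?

kumwiske and vilre both end in -e yet inflect differently (hakumwiskeast, vilreoth), so the final letter is not what conditions the rule; the first letter is.
"raszasgif" begins with r-. The one such stem in the data (rinkeha → rinkehaen) adds -en, so the same rule applies.
The other patterns: stems beginning with k- add ha- … -ast around the stem; stems beginning with g- add -us; stems beginning with t- or v- add -oth.
So raszasgif → raszasgifen.

raszasgifen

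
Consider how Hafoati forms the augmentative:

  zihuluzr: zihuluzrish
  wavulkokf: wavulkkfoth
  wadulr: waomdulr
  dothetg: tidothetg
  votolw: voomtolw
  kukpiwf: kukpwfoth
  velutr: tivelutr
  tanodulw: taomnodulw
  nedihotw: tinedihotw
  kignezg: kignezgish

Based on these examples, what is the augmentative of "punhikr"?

dothetg and kignezg both end in -g yet inflect differently (tidothetg, kignezgish), so the final letter is not what conditions the rule; the second-to-last letter is.
"punhikr" has second-to-last letter 'k'. The one such stem in the data (wavulkokf → wavulkkfoth) deletes the last vowel and adds -oth (as does kukpiwf), so the same rule applies.
The other patterns: stems whose second-to-last letter is 't' add the prefix ti-; stems whose second-to-last letter is 'z' add -ish; stems whose second-to-last letter is 'l' insert -om- after the first vowel.
So punhikr → punhkroth.

punhkroth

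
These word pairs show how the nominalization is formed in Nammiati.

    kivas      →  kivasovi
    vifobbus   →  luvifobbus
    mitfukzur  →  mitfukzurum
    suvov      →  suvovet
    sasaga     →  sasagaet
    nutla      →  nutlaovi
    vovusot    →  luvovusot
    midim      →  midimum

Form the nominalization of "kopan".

vifobbus and kivas both end in -s yet inflect differently (luvifobbus, kivasovi), so the final letter is not what conditions the rule; the first letter is.
"kopan" begins with k-. The one such stem in the data (kivas → kivasovi) adds -ovi, so the same rule applies.
So kopan → kopanovi.

kopanovi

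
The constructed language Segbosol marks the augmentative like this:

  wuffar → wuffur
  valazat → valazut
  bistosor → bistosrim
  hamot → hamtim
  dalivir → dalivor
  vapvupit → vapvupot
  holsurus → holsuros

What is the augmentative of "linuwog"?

linuwgim

wuffar and bistosor both end in -r yet inflect differently (wuffur, bistosrim), so the final letter is not what conditions the rule; the last vowel is.
"linuwog" has last vowel 'o'. The stems whose last vowel is 'o' (bistosor → bistosrim, hamot → hamtim) delete the last vowel and add -im.
The other patterns: stems whose last vowel is 'a' change the last vowel to 'u'; stems whose last vowel is 'i' or 'u' change the last vowel to 'o'.
So linuwog → linuwgim.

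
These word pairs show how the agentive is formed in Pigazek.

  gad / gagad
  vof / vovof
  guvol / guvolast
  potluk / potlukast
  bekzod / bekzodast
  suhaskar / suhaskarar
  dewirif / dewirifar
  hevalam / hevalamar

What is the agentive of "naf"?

nanaf

"naf" has 1 vowel. The stems with 1 vowel (gad → gagad, vof → vovof) repeat the first consonant+vowel as a prefix.
So naf → nanaf.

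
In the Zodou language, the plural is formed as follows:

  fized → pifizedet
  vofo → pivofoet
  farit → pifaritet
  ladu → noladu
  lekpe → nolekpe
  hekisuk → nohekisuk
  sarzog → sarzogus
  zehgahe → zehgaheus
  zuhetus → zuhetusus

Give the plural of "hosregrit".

lekpe and zehgahe both end in -e yet inflect differently (nolekpe, zehgaheus), so the final letter is not what conditions the rule; the first letter is.
"hosregrit" begins with h-. The one such stem in the data (hekisuk → nohekisuk) adds the prefix no-, so the same rule applies.
So hosregrit → nohosregrit.

nohosregrit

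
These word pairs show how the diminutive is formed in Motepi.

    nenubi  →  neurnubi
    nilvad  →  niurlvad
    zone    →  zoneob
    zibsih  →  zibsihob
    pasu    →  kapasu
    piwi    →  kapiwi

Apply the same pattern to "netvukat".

nenubi and piwi both end in -i yet inflect differently (neurnubi, kapiwi), so the final letter is not what conditions the rule; the first letter is.
"netvukat" begins with n-. The stems beginning with n- (nenubi → neurnubi, nilvad → niurlvad) insert -ur- after the first vowel.
The other patterns: stems beginning with z- add -ob; stems beginning with p- add the prefix ka-.
So netvukat → neurtvukat.

neurtvukat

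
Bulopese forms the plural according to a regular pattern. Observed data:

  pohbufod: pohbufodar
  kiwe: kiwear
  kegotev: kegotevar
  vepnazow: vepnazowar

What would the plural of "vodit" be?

Every pair shown (pohbufod → pohbufodar, kiwe → kiwear, kegotev → kegotevar, …) follows the same rule: add -ar.
So vodit → voditar.

voditar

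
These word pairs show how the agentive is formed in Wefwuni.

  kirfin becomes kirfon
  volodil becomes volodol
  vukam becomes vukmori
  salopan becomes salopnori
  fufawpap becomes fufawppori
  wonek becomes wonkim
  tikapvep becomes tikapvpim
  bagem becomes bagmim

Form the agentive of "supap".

suppori

kirfin and salopan both end in -n yet inflect differently (kirfon, salopnori), so the final letter is not what conditions the rule; the last vowel is.
"supap" has last vowel 'a'. The stems whose last vowel is 'a' (vukam → vukmori, salopan → salopnori, fufawpap → fufawppori) delete the last vowel and add -ori.
The other patterns: stems whose last vowel is 'i' change the last vowel to 'o'; stems whose last vowel is 'e' delete the last vowel and add -im.
So supap → suppori.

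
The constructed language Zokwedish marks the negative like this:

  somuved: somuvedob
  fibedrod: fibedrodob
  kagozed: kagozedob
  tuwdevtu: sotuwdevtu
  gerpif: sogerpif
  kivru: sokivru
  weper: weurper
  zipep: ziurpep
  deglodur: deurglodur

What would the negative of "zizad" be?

zizadob

somuved and weper both have last vowel 'e' yet inflect differently (somuvedob, weurper), so the last vowel is not what conditions the rule; the final letter is.
"zizad" ends in -d. The stems ending in -d (somuved → somuvedob, fibedrod → fibedrodob, kagozed → kagozedob) add -ob.
The other patterns: stems ending in -f or -u add the prefix so-; stems ending in -p or -r insert -ur- after the first vowel.
So zizad → zizadob.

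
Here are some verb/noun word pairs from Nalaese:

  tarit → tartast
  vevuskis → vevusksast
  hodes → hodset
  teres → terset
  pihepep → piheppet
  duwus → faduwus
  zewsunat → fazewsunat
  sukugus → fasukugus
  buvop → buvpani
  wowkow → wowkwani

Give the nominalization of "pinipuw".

fapinipuw

vevuskis and hodes both end in -s yet inflect differently (vevusksast, hodset), so the final letter is not what conditions the rule; the last vowel is.
"pinipuw" has last vowel 'u'. The stems whose last vowel is 'u' (duwus → faduwus, sukugus → fasukugus) add the prefix fa-.
So pinipuw → fapinipuw.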